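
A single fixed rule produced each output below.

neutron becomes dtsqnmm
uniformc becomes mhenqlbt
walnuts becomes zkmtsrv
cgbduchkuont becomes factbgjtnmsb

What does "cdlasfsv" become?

The transformation: shift every letter 1 place backward in the alphabet (wrapping around), then move the first character to the end.
"cdlasfsv" → "bckzreru" → "ckzrerub".

ckzrerub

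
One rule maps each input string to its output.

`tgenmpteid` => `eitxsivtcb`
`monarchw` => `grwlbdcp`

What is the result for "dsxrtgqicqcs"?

fxrfrhshmgiv

The pattern: shift every letter 11 places backward in the alphabet (wrapping around), then swap the front and back halves of the string.
Applying both steps to "dsxrtgqicqcs": "shmgivfxrfrh", then "fxrfrhshmgiv".
(Check on "tgenmpteid": → "ivtcbeitxs" → "eitxsivtcb" ✓)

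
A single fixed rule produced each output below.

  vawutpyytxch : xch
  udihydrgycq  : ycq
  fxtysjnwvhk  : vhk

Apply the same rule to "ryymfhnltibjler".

ler

In each case the input is transformed by: keep only the last 3 characters.
Doing the same to "ryymfhnltibjler": "ler".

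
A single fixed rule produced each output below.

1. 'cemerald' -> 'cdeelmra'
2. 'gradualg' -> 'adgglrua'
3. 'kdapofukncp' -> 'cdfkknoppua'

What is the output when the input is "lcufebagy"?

What's happening: sort the characters into alphabetical order, then move the first character to the end.
Applying both steps to "lcufebagy": "abcefgluy", then "bcefgluya".
(Check on "kdapofukncp": → "acdfkknoppu" → "cdfkknoppua" ✓)

bcefgluya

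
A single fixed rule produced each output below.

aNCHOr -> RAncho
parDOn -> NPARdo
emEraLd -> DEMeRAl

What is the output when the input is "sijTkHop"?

PSIJtKhO

What's happening: move the last character to the front, then flip the case of every letter.
For "sijTkHop", step one produces "psijTkHo"; step two turns that into "PSIJtKhO".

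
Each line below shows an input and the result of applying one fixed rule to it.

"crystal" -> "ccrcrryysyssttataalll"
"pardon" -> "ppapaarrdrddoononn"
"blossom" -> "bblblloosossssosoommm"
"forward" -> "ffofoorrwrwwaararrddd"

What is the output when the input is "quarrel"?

qququuaararrrrereelll

The pattern: repeat every character 3 times, then swap each adjacent pair of characters (1↔2, 3↔4, ...).
For "quarrel", step one produces "qqquuuaaarrrrrreeelll"; step two turns that into "qququuaararrrrereelll".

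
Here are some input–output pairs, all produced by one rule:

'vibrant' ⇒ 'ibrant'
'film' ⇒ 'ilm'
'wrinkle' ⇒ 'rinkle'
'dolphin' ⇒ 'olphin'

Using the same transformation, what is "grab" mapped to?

rab

In each case the input is transformed by: delete the first character.
On "grab" that produces "rab".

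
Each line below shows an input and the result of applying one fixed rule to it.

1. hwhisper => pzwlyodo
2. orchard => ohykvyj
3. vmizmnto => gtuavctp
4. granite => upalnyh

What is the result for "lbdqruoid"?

The pattern: shift every letter 7 places forward in the alphabet (wrapping around), then move the first 3 characters to the end (rotate left by 3).
Applying both steps to "lbdqruoid": "sikxybvpk", then "xybvpksik".

xybvpksik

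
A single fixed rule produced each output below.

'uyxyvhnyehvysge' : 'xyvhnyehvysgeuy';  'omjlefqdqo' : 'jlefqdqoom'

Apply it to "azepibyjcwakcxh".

epibyjcwakcxhaz

Each output is the input with this applied: move the first 2 characters to the end (rotate left by 2).
For "azepibyjcwakcxh" the result is "epibyjcwakcxhaz".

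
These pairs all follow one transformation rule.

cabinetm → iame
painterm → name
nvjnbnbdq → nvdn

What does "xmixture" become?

xmeu

What's happening: keep every other character starting from the second (positions 2nd, 4th, 6th, ...), then swap each adjacent pair of characters (1↔2, 3↔4, ...).
On "xmixture": the first step gives "mxue", and the second then gives "xmeu".
(Check on "nvjnbnbdq": → "vnnd" → "nvdn" ✓)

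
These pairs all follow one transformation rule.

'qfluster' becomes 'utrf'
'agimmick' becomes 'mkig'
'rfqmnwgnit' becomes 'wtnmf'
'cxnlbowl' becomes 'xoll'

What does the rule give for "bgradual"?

ulga

The rule is to keep every other character starting from the second (positions 2nd, 4th, 6th, ...), then sort the characters into reverse alphabetical order.
"bgradual" → "gaul" → "ulga".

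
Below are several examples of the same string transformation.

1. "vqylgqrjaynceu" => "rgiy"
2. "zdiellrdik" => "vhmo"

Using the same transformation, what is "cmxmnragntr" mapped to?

Looking at the pairs, the operation is to shift every letter 4 places forward in the alphabet (wrapping around), then keep only the last 4 characters.
On "cmxmnragntr": the first step gives "gqbqrvekrxv", and the second then gives "krxv".

krxv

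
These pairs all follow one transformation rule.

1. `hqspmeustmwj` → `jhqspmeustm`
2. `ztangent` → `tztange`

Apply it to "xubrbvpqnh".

Rule — move the last 2 characters to the front (rotate right by 2), then delete the first character.
Working it through for "xubrbvpqnh": intermediate "nhxubrbvpq", final "hxubrbvpq".

hxubrbvpq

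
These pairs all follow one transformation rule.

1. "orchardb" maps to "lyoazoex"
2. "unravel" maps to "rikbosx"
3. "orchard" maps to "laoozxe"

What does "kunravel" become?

The transformation: take characters alternately from the front and the back (1st, last, 2nd, 2nd-last, ...), then shift every letter 3 places backward in the alphabet (wrapping around).
On "kunravel": the first step gives "kluenvra", and the second then gives "hirbksox".
(Check on "orchardb": → "obrdcrha" → "lyoazoex" ✓)

hirbksox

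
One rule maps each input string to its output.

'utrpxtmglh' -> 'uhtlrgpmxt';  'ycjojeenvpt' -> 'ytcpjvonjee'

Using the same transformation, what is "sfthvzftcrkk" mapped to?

skfktrhcvtzf

The pattern: take characters alternately from the front and the back (1st, last, 2nd, 2nd-last, ...).
Applying that to "sfthvzftcrkk" gives "skfktrhcvtzf".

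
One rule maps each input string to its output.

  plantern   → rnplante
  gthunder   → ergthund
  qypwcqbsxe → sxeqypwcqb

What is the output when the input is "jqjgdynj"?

Rule — move the first 2 characters to the end (rotate left by 2), then swap the front and back halves of the string.
Starting from "jqjgdynj": after the first operation, "jgdynjjq"; after the second, "njjqjgdy".

njjqjgdy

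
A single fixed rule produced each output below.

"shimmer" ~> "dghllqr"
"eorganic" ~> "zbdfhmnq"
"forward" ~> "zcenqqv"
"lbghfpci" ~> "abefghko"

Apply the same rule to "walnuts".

zkmrstv

The rule is to sort the characters into alphabetical order, then shift every letter 1 place backward in the alphabet (wrapping around).
Starting from "walnuts": after the first operation, "alnstuw"; after the second, "zkmrstv".
(Check on "lbghfpci": → "bcfghilp" → "abefghko" ✓)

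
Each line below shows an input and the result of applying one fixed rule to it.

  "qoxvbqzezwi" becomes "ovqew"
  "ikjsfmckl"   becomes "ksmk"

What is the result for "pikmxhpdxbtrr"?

imhdbr

Rule — keep every other character starting from the second (positions 2nd, 4th, 6th, ...).
Applying that to "pikmxhpdxbtrr" gives "imhdbr".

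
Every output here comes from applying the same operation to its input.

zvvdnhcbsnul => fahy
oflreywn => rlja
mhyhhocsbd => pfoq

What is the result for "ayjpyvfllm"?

In each case the input is transformed by: shift every letter 13 places forward in the alphabet (wrapping around) — i.e. ROT13, then keep only the last 4 characters.
Working it through for "ayjpyvfllm": intermediate "nlwclisyyz", final "syyz".

syyz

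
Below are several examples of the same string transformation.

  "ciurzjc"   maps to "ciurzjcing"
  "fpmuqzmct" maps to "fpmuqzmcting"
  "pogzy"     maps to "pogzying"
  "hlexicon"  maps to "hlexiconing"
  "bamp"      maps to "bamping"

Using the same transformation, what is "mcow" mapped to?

mcowing

Each output is the input with this applied: append "ing".
On "mcow" that produces "mcowing".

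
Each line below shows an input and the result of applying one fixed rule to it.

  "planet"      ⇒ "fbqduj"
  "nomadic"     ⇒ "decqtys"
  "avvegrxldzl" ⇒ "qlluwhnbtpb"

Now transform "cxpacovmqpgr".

In each case the input is transformed by: shift every letter 10 places backward in the alphabet (wrapping around).
Applying that to "cxpacovmqpgr" gives "snfqselcgfwh".

snfqselcgfwh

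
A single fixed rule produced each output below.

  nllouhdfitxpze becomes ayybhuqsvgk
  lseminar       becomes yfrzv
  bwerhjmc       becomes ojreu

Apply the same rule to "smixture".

fzvkg

Rule — delete the last 3 characters, then shift every letter 13 places forward in the alphabet (wrapping around) — i.e. ROT13.
Applying both steps to "smixture": "smixt", then "fzvkg".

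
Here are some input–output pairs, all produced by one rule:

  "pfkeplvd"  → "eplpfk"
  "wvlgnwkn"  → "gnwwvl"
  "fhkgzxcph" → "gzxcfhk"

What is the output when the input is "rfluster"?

What's happening: delete the last 2 characters, then move the first 3 characters to the end (rotate left by 3).
Applying both steps to "rfluster": "rflust", then "ustrfl".
(Check on "fhkgzxcph": → "fhkgzxc" → "gzxcfhk" ✓)

ustrfl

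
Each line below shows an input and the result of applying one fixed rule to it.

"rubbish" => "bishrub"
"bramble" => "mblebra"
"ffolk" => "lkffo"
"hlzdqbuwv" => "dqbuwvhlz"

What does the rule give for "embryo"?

ryoemb

Looking at the pairs, the operation is to move the first 3 characters to the end (rotate left by 3).
Doing the same to "embryo": "ryoemb".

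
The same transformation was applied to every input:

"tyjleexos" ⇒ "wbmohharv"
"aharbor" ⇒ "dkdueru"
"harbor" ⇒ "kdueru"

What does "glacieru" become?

What's happening: shift every letter 3 places forward in the alphabet (wrapping around).
On "glacieru" that produces "jodflhux".

jodflhux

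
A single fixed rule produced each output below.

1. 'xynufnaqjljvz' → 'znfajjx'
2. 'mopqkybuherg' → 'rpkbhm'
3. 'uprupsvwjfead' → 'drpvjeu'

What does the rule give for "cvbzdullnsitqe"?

Looking at the pairs, the operation is to keep every other character starting from the first (positions 1st, 3rd, 5th, ...), then swap the first and last characters.
Working it through for "cvbzdullnsitqe": intermediate "cbdlniq", final "qbdlnic".

qbdlnic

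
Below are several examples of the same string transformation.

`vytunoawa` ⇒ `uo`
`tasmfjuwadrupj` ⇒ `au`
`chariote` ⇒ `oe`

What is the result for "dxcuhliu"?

uu

In each case the input is transformed by: keep every other character starting from the second (positions 2nd, 4th, 6th, ...), then keep only the vowels.
Applying both steps to "dxcuhliu": "xulu", then "uu".
(Check on "vytunoawa": → "yuow" → "uo" ✓)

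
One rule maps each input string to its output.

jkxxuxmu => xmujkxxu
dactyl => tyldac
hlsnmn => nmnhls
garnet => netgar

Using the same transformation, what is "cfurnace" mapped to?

Rule — move the last 3 characters to the front (rotate right by 3).
"cfurnace" → "acecfurn".

acecfurn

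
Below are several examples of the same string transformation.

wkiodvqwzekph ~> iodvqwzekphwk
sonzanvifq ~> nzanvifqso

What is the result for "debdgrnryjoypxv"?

bdgrnryjoypxvde

Looking at the pairs, the operation is to move the first 2 characters to the end (rotate left by 2).
On "debdgrnryjoypxv" that produces "bdgrnryjoypxvde".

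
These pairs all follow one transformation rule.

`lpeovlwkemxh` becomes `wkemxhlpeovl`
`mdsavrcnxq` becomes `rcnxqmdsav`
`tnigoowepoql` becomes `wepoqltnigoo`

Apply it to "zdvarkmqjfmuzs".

qjfmuzszdvarkm

Rule — swap the front and back halves of the string.
Doing the same to "zdvarkmqjfmuzs": "qjfmuzszdvarkm".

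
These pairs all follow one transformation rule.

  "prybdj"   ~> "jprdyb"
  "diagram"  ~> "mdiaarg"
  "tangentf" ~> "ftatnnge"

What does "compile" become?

ecolmip

In each case the input is transformed by: swap the first and last characters, then take characters alternately from the front and the back (1st, last, 2nd, 2nd-last, ...).
"compile" → "eompilc" → "ecolmip".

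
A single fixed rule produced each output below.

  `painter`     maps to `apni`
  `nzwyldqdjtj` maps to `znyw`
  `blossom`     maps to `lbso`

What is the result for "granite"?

Rule — swap each adjacent pair of characters (1↔2, 3↔4, ...), then keep only the first 4 characters.
Doing the same to "granite": "rgna".

rgna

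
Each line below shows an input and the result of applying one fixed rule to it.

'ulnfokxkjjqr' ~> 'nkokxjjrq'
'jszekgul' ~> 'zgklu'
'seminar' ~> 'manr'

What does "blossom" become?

oosm

The rule is to swap each adjacent pair of characters (1↔2, 3↔4, ...), then delete the first 3 characters.
For "blossom", step one produces "lbsoosm"; step two turns that into "oosm".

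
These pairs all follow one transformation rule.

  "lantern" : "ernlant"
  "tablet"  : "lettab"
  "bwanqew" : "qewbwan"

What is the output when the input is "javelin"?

Looking at the pairs, the operation is to move the last 3 characters to the front (rotate right by 3).
Doing the same to "javelin": "linjave".

linjave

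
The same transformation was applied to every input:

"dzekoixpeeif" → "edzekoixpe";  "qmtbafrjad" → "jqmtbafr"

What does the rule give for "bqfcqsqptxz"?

The transformation: delete the last 2 characters, then move the last character to the front.
So "bqfcqsqptxz" becomes "tbqfcqsqp".

tbqfcqsqp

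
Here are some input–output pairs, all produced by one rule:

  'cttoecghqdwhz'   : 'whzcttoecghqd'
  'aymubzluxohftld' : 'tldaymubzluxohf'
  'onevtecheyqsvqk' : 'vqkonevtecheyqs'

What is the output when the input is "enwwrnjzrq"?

zrqenwwrnj

What's happening: move the last 3 characters to the front (rotate right by 3).
So "enwwrnjzrq" becomes "zrqenwwrnj".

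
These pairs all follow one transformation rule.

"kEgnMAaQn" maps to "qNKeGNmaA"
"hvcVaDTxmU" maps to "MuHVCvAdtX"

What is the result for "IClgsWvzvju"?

In each case the input is transformed by: flip the case of every letter, then move the last 2 characters to the front (rotate right by 2).
Applying both steps to "IClgsWvzvju": "icLGSwVZVJU", then "JUicLGSwVZV".

JUicLGSwVZV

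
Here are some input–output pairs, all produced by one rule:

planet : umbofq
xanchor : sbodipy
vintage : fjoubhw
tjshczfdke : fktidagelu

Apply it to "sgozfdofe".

Looking at the pairs, the operation is to swap the first and last characters, then shift every letter 1 place forward in the alphabet (wrapping around).
For "sgozfdofe" the result is "fhpagepgt".

fhpagepgt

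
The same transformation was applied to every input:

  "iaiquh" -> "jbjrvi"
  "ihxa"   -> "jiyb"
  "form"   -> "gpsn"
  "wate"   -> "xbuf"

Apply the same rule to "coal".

The pattern: shift every letter 1 place forward in the alphabet (wrapping around).
Applying that to "coal" gives "dpbm".

dpbm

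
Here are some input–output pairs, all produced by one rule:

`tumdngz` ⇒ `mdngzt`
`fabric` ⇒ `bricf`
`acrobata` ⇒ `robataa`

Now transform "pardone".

The pattern: move the first 2 characters to the end (rotate left by 2), then delete the last character.
For "pardone", step one produces "rdonepa"; step two turns that into "rdonep".

rdonep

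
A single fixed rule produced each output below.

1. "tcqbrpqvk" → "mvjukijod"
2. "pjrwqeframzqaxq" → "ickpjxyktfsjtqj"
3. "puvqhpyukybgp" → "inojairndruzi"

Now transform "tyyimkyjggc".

mrrbfdrczzv

The transformation: shift every letter 7 places backward in the alphabet (wrapping around).
Applying that to "tyyimkyjggc" gives "mrrbfdrczzv".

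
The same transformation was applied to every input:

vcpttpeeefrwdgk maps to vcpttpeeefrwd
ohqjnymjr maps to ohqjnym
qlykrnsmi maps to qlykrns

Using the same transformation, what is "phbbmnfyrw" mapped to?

phbbmnfy

What's happening: delete the last 2 characters.
On "phbbmnfyrw" that produces "phbbmnfy".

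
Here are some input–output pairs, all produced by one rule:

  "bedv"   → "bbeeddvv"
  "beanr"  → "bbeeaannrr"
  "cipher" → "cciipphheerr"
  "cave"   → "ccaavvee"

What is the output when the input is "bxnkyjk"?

bbxxnnkkyyjjkk

The rule is to double every character.
Applying that to "bxnkyjk" gives "bbxxnnkkyyjjkk".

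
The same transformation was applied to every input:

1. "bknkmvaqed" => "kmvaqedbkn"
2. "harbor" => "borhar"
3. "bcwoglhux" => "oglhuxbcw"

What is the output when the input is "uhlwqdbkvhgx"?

wqdbkvhgxuhl

In each case the input is transformed by: move the first 3 characters to the end (rotate left by 3).
Applying that to "uhlwqdbkvhgx" gives "wqdbkvhgxuhl".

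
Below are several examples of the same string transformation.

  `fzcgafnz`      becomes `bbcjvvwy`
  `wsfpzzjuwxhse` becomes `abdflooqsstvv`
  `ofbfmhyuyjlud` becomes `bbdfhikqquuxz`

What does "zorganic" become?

In each case the input is transformed by: shift every letter 4 places backward in the alphabet (wrapping around), then sort the characters into alphabetical order.
Working it through for "zorganic": intermediate "vkncwjey", final "cejknvwy".

cejknvwy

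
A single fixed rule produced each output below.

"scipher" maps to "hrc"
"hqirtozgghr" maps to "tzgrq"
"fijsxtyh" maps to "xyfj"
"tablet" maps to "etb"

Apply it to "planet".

epa

Looking at the pairs, the operation is to move the first 3 characters to the end (rotate left by 3), then keep every other character starting from the second (positions 2nd, 4th, 6th, ...).
Applying both steps to "planet": "netpla", then "epa".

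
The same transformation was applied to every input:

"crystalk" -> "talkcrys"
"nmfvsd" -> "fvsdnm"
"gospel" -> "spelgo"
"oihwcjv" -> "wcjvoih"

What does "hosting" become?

The transformation: move the last 3 characters to the front (rotate right by 3), then move the last character to the front.
Applying both steps to "hosting": "inghost", then "tinghos".

tinghos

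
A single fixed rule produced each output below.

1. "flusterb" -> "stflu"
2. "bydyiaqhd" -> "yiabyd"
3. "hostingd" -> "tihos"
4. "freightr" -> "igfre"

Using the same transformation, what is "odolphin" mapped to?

The pattern: delete the last 3 characters, then move the first 3 characters to the end (rotate left by 3).
Applying both steps to "odolphin": "odolp", then "lpodo".

lpodo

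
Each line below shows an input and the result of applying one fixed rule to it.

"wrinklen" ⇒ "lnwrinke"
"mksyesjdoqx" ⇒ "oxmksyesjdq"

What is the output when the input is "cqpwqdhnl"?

hlcqpwqdn

The pattern: move the last 2 characters to the front (rotate right by 2), then swap the first and last characters.
On "cqpwqdhnl": the first step gives "nlcqpwqdh", and the second then gives "hlcqpwqdn".
(Check on "wrinklen": → "enwrinkl" → "lnwrinke" ✓)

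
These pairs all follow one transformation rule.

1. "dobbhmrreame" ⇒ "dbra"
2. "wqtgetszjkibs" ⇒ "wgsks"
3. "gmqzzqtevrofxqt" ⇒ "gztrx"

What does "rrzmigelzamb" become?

The pattern: keep one character in every 3, starting at position 1 (positions 1st, 4th, 7th, ...).
"rrzmigelzamb" → "rmea".

rmea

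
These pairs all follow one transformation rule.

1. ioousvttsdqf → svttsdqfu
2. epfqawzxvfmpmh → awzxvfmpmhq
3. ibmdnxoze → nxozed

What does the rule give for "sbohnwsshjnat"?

nwsshjnath

The pattern: delete the first 3 characters, then move the first character to the end.
Applying both steps to "sbohnwsshjnat": "hnwsshjnat", then "nwsshjnath".
(Check on "epfqawzxvfmpmh": → "qawzxvfmpmh" → "awzxvfmpmhq" ✓)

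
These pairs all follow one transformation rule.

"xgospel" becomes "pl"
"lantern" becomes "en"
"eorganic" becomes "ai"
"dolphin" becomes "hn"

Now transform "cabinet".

nt

What's happening: keep every other character starting from the first (positions 1st, 3rd, 5th, ...), then keep only the last 2 characters.
Starting from "cabinet": after the first operation, "cbnt"; after the second, "nt".
(Check on "lantern": → "lnen" → "en" ✓)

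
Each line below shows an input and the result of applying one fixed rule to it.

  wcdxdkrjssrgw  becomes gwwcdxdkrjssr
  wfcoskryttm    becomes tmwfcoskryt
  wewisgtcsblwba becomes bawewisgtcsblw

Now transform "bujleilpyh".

Rule — move the last 2 characters to the front (rotate right by 2).
Applying that to "bujleilpyh" gives "yhbujleilp".

yhbujleilp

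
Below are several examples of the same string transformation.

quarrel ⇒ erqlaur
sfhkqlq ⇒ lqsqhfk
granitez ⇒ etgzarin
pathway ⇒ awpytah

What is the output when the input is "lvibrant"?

naltivrb

What's happening: move the last 3 characters to the front (rotate right by 3), then swap each adjacent pair of characters (1↔2, 3↔4, ...).
For "lvibrant", step one produces "antlvibr"; step two turns that into "naltivrb".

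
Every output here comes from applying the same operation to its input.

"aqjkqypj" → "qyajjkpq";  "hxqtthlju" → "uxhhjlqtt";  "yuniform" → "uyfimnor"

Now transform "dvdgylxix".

Looking at the pairs, the operation is to sort the characters into alphabetical order, then move the last 2 characters to the front (rotate right by 2).
Starting from "dvdgylxix": after the first operation, "ddgilvxxy"; after the second, "xyddgilvx".

xyddgilvx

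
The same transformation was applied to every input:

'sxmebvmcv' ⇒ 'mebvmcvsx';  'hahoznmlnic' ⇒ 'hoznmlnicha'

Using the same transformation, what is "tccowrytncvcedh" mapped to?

The pattern: move the first 2 characters to the end (rotate left by 2).
On "tccowrytncvcedh" that produces "cowrytncvcedhtc".

cowrytncvcedhtc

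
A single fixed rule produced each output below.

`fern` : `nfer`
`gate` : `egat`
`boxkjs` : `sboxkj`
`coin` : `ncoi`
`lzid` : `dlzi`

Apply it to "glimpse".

eglimps

Looking at the pairs, the operation is to move the last character to the front.
Doing the same to "glimpse": "eglimps".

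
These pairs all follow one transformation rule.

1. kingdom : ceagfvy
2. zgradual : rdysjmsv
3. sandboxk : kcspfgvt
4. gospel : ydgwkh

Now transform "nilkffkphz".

frazdhccxx

The rule is to take characters alternately from the front and the back (1st, last, 2nd, 2nd-last, ...), then shift every letter 8 places backward in the alphabet (wrapping around).
Starting from "nilkffkphz": after the first operation, "nzihlpkkff"; after the second, "frazdhccxx".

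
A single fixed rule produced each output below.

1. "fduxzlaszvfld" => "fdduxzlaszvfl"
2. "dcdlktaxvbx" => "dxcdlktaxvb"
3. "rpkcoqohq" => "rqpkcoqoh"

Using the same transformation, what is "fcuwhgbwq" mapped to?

fqcuwhgbw

Looking at the pairs, the operation is to swap the first and last characters, then move the last character to the front.
For "fcuwhgbwq", step one produces "qcuwhgbwf"; step two turns that into "fqcuwhgbw".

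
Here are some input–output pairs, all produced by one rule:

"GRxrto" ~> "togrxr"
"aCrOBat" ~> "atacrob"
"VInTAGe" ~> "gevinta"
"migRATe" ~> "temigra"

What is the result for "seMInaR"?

arsemin

What's happening: move the last 2 characters to the front (rotate right by 2), then convert every letter to lowercase.
For "seMInaR" the result is "arsemin".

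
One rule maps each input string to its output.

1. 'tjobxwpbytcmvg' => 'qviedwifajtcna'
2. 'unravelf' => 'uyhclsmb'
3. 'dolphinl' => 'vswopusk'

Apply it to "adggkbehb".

The pattern: shift every letter 7 places forward in the alphabet (wrapping around), then move the first character to the end.
Starting from "adggkbehb": after the first operation, "hknnriloi"; after the second, "knnriloih".

knnriloih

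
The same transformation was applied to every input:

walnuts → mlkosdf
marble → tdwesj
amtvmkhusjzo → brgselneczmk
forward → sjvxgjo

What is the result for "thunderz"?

wjrlzmfv

Looking at the pairs, the operation is to shift every letter 8 places backward in the alphabet (wrapping around), then move the last 3 characters to the front (rotate right by 3).
Working it through for "thunderz": intermediate "lzmfvwjr", final "wjrlzmfv".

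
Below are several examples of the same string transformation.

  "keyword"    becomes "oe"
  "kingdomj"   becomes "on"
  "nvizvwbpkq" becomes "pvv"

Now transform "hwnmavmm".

vn

The pattern: reverse the string, then keep one character in every 3, starting at position 3 (positions 3rd, 6th, 9th, ...).
Starting from "hwnmavmm": after the first operation, "mmvamnwh"; after the second, "vn".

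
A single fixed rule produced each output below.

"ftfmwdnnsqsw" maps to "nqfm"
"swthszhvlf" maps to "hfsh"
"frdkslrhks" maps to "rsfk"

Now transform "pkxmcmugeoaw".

Looking at the pairs, the operation is to keep one character in every 3, starting at position 1 (positions 1st, 4th, 7th, ...), then swap the front and back halves of the string.
"pkxmcmugeoaw" → "pmuo" → "uopm".

uopm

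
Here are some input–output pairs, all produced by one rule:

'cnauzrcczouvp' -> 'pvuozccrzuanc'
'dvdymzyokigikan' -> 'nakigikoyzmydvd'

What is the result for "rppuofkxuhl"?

lhuxkfouppr

The pattern: reverse the string.
So "rppuofkxuhl" becomes "lhuxkfouppr".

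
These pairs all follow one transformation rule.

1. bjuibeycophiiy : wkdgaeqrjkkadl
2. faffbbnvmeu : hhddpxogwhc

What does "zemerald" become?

ogtcnfbg

In each case the input is transformed by: move the first 2 characters to the end (rotate left by 2), then shift every letter 2 places forward in the alphabet (wrapping around).
On "zemerald": the first step gives "meraldze", and the second then gives "ogtcnfbg".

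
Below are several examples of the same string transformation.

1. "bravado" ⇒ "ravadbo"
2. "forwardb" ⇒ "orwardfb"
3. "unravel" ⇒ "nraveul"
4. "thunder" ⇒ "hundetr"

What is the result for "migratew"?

igratemw

Rule — swap the first and last characters, then move the first character to the end.
On "migratew": the first step gives "wigratem", and the second then gives "igratemw".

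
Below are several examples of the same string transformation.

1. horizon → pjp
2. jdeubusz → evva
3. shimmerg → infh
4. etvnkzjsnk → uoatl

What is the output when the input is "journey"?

psf

Each output is the input with this applied: shift every letter 1 place forward in the alphabet (wrapping around), then keep every other character starting from the second (positions 2nd, 4th, 6th, ...).
On "journey": the first step gives "kpvsofz", and the second then gives "psf".
(Check on "shimmerg": → "tijnnfsh" → "infh" ✓)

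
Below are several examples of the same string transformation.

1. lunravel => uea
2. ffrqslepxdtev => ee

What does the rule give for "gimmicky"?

ii

Looking at the pairs, the operation is to sort the characters into reverse alphabetical order, then keep only the vowels.
For "gimmicky", step one produces "ymmkiigc"; step two turns that into "ii".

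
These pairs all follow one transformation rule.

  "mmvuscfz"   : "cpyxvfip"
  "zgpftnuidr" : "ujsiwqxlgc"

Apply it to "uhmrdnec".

What's happening: shift every letter 3 places forward in the alphabet (wrapping around), then swap the first and last characters.
Applying that to "uhmrdnec" gives "fkpugqhx".

fkpugqhx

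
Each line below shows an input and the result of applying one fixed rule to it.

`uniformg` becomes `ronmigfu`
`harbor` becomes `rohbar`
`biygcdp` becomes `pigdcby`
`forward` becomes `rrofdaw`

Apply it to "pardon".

pondar

Rule — sort the characters into reverse alphabetical order, then move the first character to the end.
Starting from "pardon": after the first operation, "rponda"; after the second, "pondar".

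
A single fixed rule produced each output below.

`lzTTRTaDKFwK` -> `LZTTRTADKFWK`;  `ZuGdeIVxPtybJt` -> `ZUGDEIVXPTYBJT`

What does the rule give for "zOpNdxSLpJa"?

Rule — convert every letter to uppercase.
"zOpNdxSLpJa" → "ZOPNDXSLPJA".

ZOPNDXSLPJA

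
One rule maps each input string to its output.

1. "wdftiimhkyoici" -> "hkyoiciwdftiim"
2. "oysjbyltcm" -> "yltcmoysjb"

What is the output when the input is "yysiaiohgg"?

iohggyysia

The pattern: swap the front and back halves of the string.
For "yysiaiohgg" the result is "iohggyysia".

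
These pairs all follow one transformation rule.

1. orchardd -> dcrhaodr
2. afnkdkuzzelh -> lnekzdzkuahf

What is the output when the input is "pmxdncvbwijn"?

Rule — take characters alternately from the front and the back (1st, last, 2nd, 2nd-last, ...), then move the first 3 characters to the end (rotate left by 3).
Applying both steps to "pmxdncvbwijn": "pnmjxidwnbcv", then "jxidwnbcvpnm".

jxidwnbcvpnm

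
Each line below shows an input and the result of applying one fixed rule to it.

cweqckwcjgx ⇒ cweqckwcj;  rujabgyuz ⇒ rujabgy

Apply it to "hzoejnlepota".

hzoejnlepo

The rule is to delete the last 2 characters.
Applying that to "hzoejnlepota" gives "hzoejnlepo".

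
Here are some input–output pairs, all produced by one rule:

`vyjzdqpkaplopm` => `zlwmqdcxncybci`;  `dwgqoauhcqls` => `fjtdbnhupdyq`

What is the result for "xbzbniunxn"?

Rule — shift every letter 13 places forward in the alphabet (wrapping around) — i.e. ROT13, then swap the first and last characters.
On "xbzbniunxn" that produces "aomoavhakk".

aomoavhakk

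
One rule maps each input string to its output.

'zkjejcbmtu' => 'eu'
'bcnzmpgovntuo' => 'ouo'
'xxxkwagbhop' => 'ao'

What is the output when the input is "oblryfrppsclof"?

The rule is to keep only the vowels.
Doing the same to "oblryfrppsclof": "oo".

oo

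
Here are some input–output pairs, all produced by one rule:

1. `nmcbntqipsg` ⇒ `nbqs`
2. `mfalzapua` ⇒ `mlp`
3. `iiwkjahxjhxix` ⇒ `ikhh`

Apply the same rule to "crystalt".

csl

The rule is to move the last character to the front, then keep one character in every 3, starting at position 2 (positions 2nd, 5th, 8th, ...).
Applying both steps to "crystalt": "tcrystal", then "csl".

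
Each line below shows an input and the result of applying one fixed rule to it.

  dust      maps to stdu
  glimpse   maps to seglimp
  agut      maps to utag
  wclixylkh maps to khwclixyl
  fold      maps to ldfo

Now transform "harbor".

orharb

Rule — move the last 2 characters to the front (rotate right by 2).
Doing the same to "harbor": "orharb".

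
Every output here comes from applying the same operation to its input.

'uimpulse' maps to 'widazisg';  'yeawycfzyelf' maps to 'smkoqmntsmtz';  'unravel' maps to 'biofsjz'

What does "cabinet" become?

oqwpsbh

What's happening: swap each adjacent pair of characters (1↔2, 3↔4, ...), then shift every letter 12 places backward in the alphabet (wrapping around).
Working it through for "cabinet": intermediate "acibent", final "oqwpsbh".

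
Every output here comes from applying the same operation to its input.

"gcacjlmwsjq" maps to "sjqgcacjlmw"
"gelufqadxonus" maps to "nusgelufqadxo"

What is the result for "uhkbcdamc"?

amcuhkbcd

Looking at the pairs, the operation is to move the last 3 characters to the front (rotate right by 3).
Doing the same to "uhkbcdamc": "amcuhkbcd".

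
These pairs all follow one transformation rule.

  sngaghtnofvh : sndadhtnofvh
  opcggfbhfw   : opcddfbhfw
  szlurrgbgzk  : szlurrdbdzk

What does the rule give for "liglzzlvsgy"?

lidlzzlvsdy

What's happening: replace every "g" with "d".
So "liglzzlvsgy" becomes "lidlzzlvsdy".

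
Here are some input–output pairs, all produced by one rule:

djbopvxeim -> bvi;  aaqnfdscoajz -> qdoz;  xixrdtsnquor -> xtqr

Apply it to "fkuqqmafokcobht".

umoot

The transformation: keep one character in every 3, starting at position 3 (positions 3rd, 6th, 9th, ...).
On "fkuqqmafokcobht" that produces "umoot".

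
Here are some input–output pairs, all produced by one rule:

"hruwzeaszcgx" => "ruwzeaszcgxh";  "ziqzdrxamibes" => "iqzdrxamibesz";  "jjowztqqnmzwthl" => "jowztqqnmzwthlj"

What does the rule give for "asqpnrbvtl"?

sqpnrbvtla

Rule — move the first character to the end.
For "asqpnrbvtl" the result is "sqpnrbvtla".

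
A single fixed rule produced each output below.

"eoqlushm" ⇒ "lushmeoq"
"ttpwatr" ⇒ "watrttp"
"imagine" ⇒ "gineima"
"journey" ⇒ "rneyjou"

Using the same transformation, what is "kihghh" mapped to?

ghhkih

Looking at the pairs, the operation is to move the first 3 characters to the end (rotate left by 3).
"kihghh" → "ghhkih".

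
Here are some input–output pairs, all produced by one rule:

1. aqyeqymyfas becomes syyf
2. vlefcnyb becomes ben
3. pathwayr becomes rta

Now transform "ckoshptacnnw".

wopc

Rule — move the last 2 characters to the front (rotate right by 2), then keep one character in every 3, starting at position 2 (positions 2nd, 5th, 8th, ...).
Starting from "ckoshptacnnw": after the first operation, "nwckoshptacn"; after the second, "wopc".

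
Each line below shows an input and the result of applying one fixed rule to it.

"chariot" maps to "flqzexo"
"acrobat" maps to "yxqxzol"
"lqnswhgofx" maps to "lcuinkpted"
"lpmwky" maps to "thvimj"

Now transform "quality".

fqvnrxi

Each output is the input with this applied: shift every letter 3 places backward in the alphabet (wrapping around), then move the last 3 characters to the front (rotate right by 3).
On "quality": the first step gives "nrxifqv", and the second then gives "fqvnrxi".
(Check on "chariot": → "zexoflq" → "flqzexo" ✓)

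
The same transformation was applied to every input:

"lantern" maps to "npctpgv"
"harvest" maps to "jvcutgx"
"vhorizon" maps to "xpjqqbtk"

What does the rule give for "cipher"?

Each output is the input with this applied: take characters alternately from the front and the back (1st, last, 2nd, 2nd-last, ...), then shift every letter 2 places forward in the alphabet (wrapping around).
Applying that to "cipher" gives "etkgrj".

etkgrj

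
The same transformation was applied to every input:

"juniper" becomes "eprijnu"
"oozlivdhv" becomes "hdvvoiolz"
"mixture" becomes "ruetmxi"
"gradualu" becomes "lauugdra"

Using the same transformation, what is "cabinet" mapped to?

Rule — move the last 2 characters to the front (rotate right by 2), then take characters alternately from the front and the back (1st, last, 2nd, 2nd-last, ...).
Applying both steps to "cabinet": "etcabin", then "enticba".

enticba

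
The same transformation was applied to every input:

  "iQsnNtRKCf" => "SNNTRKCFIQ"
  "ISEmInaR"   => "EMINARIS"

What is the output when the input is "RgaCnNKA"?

Each output is the input with this applied: move the first 2 characters to the end (rotate left by 2), then convert every letter to uppercase.
On "RgaCnNKA": the first step gives "aCnNKARg", and the second then gives "ACNNKARG".
(Check on "iQsnNtRKCf": → "snNtRKCfiQ" → "SNNTRKCFIQ" ✓)

ACNNKARG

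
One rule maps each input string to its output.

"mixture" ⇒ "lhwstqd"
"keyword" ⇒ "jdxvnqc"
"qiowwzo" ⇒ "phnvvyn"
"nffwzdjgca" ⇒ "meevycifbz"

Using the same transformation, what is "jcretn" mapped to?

Each output is the input with this applied: shift every letter 1 place backward in the alphabet (wrapping around).
"jcretn" → "ibqdsm".

ibqdsm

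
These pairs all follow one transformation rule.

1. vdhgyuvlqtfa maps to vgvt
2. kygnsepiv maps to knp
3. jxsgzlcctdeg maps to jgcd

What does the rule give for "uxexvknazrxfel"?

uxnre

The transformation: keep one character in every 3, starting at position 1 (positions 1st, 4th, 7th, ...).
"uxexvknazrxfel" → "uxnre".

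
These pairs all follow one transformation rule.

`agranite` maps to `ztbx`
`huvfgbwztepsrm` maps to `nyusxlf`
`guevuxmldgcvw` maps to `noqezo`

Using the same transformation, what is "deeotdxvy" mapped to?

The pattern: shift every letter 7 places backward in the alphabet (wrapping around), then keep every other character starting from the second (positions 2nd, 4th, 6th, ...).
For "deeotdxvy", step one produces "wxxhmwqor"; step two turns that into "xhwo".
(Check on "guevuxmldgcvw": → "znxonqfewzvop" → "noqezo" ✓)

xhwo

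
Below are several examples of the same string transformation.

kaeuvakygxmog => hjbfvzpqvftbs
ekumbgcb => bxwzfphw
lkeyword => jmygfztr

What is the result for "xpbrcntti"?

In each case the input is transformed by: shift every letter 5 places backward in the alphabet (wrapping around), then move the last 3 characters to the front (rotate right by 3).
On "xpbrcntti" that produces "oodskwmxi".

oodskwmxi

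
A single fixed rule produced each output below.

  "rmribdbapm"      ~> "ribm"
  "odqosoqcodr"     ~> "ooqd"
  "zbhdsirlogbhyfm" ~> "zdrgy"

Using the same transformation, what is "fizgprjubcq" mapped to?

The rule is to keep one character in every 3, starting at position 1 (positions 1st, 4th, 7th, ...).
On "fizgprjubcq" that produces "fgjc".

fgjc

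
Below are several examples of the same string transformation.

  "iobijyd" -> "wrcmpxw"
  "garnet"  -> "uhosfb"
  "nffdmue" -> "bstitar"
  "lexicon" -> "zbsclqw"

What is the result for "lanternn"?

The pattern: take characters alternately from the front and the back (1st, last, 2nd, 2nd-last, ...), then shift every letter 12 places backward in the alphabet (wrapping around).
For "lanternn" the result is "zbobbfhs".

zbobbfhs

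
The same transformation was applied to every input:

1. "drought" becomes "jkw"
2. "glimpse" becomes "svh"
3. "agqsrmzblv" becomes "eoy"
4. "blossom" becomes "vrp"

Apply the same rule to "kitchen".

The transformation: shift every letter 3 places forward in the alphabet (wrapping around), then keep only the last 3 characters.
Working it through for "kitchen": intermediate "nlwfkhq", final "khq".

khq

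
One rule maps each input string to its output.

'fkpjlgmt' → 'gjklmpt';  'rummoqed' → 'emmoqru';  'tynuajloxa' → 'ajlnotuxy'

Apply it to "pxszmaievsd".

deimpssvxz

The rule is to sort the characters into alphabetical order, then delete the first character.
"pxszmaievsd" → "adeimpssvxz" → "deimpssvxz".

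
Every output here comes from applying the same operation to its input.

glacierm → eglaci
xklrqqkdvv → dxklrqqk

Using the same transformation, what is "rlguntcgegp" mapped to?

erlguntcg

Looking at the pairs, the operation is to delete the last 2 characters, then move the last character to the front.
Starting from "rlguntcgegp": after the first operation, "rlguntcge"; after the second, "erlguntcg".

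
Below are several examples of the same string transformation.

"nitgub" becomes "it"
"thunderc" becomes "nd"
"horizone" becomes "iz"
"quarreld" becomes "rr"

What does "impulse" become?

pu

In each case the input is transformed by: move the last 3 characters to the front (rotate right by 3), then keep only the last 2 characters.
On "impulse": the first step gives "lseimpu", and the second then gives "pu".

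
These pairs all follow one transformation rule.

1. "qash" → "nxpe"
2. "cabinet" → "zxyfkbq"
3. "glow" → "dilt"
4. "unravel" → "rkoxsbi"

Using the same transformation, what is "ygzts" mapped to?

vdwqp

What's happening: shift every letter 3 places backward in the alphabet (wrapping around).
"ygzts" → "vdwqp".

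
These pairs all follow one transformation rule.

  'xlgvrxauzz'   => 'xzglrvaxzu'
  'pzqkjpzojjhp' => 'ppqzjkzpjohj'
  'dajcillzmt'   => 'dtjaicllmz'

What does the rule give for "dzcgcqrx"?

What's happening: move the last character to the front, then swap each adjacent pair of characters (1↔2, 3↔4, ...).
"dzcgcqrx" → "xdzcgcqr" → "dxczcgrq".

dxczcgrq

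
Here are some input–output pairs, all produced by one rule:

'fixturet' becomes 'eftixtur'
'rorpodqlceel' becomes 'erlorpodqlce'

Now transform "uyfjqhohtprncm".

In each case the input is transformed by: swap the first and last characters, then move the last 2 characters to the front (rotate right by 2).
On "uyfjqhohtprncm" that produces "cumyfjqhohtprn".
(Check on "fixturet": → "tixturef" → "eftixtur" ✓)

cumyfjqhohtprn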